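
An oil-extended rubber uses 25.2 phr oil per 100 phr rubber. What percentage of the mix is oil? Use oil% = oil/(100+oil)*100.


Oil % = oil / (100 + oil) * 100
= 25.2 / (100 + 25.2) * 100
= 25.2 / 125.2 * 100
= 20.13%

20.13%


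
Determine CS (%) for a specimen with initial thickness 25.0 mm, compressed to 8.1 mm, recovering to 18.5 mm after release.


CS = (t0 - recovered) / (t0 - ts) * 100
= (25.0 - 18.5) / (25.0 - 8.1) * 100
= 6.5 / 16.9 * 100
= 38.5%

38.5%


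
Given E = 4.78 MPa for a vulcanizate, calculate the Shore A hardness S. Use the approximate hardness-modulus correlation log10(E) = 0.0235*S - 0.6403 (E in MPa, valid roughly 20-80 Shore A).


log10(E) = 0.0235*S - 0.6403  =>  S = (log10(E) + 0.6403) / 0.0235
log10(4.78) = 0.679428
S = (0.679428 + 0.6403) / 0.0235 = 1.319728 / 0.0235
S = 56.2

Shore A = 56.2


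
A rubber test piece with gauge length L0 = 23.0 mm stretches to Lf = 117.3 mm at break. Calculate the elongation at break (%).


Elongation = (Lf - L0) / L0 * 100
= (117.3 - 23.0) / 23.0 * 100
= 94.3 / 23.0 * 100
= 410.0%

410.0%


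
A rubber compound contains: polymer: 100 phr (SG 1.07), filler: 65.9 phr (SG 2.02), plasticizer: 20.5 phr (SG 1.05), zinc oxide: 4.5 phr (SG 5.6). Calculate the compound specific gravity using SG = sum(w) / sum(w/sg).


Sum of weights = 190.9
Volume contributions:
  polymer: 100/1.07 = 93.4579
  filler: 65.9/2.02 = 32.6238
  plasticizer: 20.5/1.05 = 19.5238
  zinc oxide: 4.5/5.6 = 0.8036
Sum of volumes = 146.4091
SG = 190.9 / 146.4091 = 1.304

SG = 1.304


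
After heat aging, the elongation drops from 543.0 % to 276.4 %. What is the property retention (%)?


Retention = aged / original * 100
= 276.4 / 543.0 * 100
= 50.9%

50.9%


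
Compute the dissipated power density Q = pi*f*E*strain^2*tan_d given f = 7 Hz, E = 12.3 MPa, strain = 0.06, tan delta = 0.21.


Q = pi * f * E * strain^2 * tan_d
= pi * 7 * 12.3 * 0.06^2 * 0.21
= pi * 7 * 12.3 * 0.0036 * 0.21
= 0.2045

Q = 0.2045


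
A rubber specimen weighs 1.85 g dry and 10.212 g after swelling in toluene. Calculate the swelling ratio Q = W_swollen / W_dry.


Q = W_swollen / W_dry
Q = 10.212 / 1.85
Q = 5.52

Q = 5.52


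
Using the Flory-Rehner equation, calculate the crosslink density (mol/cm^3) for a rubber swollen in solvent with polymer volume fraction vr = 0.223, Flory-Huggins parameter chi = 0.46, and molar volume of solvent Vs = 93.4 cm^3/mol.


ln(1 - vr) = ln(1 - 0.223) = -0.2523
Numerator = -((-0.2523) + 0.223 + 0.46 * 0.223^2) = 0.0064
Denominator = 93.4 * (0.223^(1/3) - 0.223/2) = 46.2248
nu = 0.0064 / 46.2248 = 1.3931e-04 mol/cm^3

1.3931e-04 mol/cm^3


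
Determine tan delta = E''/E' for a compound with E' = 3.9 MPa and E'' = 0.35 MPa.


tan delta = E'' / E'
= 0.35 / 3.9
= 0.0897

tan delta = 0.0897


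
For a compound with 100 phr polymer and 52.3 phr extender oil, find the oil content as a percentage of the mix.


Oil % = oil / (100 + oil) * 100
= 52.3 / (100 + 52.3) * 100
= 52.3 / 152.3 * 100
= 34.34%

34.34%


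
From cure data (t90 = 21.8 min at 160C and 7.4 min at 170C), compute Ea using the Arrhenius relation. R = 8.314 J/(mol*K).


T1 = 433.15 K, T2 = 443.15 K
1/T1 - 1/T2 = 5.2097e-05
ln(t1/t2) = ln(21.8/7.4) = 1.0804
Ea = 8.314 * 1.0804 / 5.2097e-05 = 172423.2056 J/mol
Ea = 172.42 kJ/mol

172.42 kJ/mol


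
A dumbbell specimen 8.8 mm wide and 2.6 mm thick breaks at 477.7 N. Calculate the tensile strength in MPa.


Area = width * thickness = 8.8 * 2.6 = 22.88 mm^2
TS = force / area = 477.7 / 22.88 = 20.88 MPa

20.88 MPa


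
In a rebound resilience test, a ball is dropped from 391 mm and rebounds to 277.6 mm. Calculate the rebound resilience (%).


Resilience = h_rebound / h_drop * 100
= 277.6 / 391 * 100
= 71.0%

71.0%


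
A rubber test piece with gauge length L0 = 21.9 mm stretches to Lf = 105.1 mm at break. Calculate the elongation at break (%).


Elongation = (Lf - L0) / L0 * 100
= (105.1 - 21.9) / 21.9 * 100
= 83.2 / 21.9 * 100
= 379.9%

379.9%


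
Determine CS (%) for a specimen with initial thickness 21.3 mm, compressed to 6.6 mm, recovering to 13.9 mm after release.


CS = (t0 - recovered) / (t0 - ts) * 100
= (21.3 - 13.9) / (21.3 - 6.6) * 100
= 7.4 / 14.7 * 100
= 50.3%

50.3%


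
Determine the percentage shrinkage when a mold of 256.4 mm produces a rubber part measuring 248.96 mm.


Shrinkage = (mold - part) / mold * 100
= (256.4 - 248.96) / 256.4 * 100
= 7.44 / 256.4 * 100
= 2.9%

2.9%


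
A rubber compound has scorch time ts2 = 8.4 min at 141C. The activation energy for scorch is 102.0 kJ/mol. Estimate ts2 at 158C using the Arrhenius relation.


Convert temperatures: T1 = 141 + 273.15 = 414.15 K, T2 = 158 + 273.15 = 431.15 K
ts2_new = 8.4 * exp(102000 / 8.314 * (1/431.15 - 1/414.15))
1/T2 - 1/T1 = -9.5206e-05
ts2_new = 2.61 min

2.61 min


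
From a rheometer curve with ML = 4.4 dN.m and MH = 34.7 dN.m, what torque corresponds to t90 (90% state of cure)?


M90 = ML + 0.9 * (MH - ML)
M90 = 4.4 + 0.9 * (34.7 - 4.4)
M90 = 4.4 + 0.9 * 30.3
M90 = 31.67 dN.m

31.67 dN.m


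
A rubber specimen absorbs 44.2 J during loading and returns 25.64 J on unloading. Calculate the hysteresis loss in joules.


Hysteresis loss = loading - unloading
= 44.2 - 25.64
= 18.56 J

18.56 J


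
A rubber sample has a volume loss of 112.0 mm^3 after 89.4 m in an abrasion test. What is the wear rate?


Rate = volume_loss / distance
= 112.0 / 89.4
= 1.253 mm^3/m

1.253 mm^3/m


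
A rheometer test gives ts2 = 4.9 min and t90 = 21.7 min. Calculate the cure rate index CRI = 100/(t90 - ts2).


CRI = 100 / (t90 - ts2)
= 100 / (21.7 - 4.9)
= 100 / 16.8
= 5.95 min^-1

5.95 min^-1


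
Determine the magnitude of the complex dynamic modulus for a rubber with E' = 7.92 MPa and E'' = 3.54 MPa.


|E*| = sqrt(E'^2 + E''^2)
= sqrt(7.92^2 + 3.54^2)
= sqrt(62.7264 + 12.5316)
= 8.675 MPa

8.675 MPa


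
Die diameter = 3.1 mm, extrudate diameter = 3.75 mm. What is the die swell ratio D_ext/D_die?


Die swell ratio = D_extrudate / D_die
= 3.75 / 3.1
= 1.21

Die swell = 1.21


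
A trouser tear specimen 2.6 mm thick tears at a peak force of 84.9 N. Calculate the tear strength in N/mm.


Tear strength = force / thickness
= 84.9 / 2.6
= 32.65 N/mm

32.65 N/mm


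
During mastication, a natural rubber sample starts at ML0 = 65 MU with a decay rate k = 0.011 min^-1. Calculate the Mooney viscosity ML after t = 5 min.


ML = ML0 * exp(-k * t)
ML = 65 * exp(-0.011 * 5)
ML = 65 * 0.9465
ML = 61.52 MU

61.52 MU


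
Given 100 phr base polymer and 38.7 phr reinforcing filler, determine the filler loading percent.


Filler % = filler / (rubber + filler) * 100
= 38.7 / (100 + 38.7) * 100
= 38.7 / 138.7 * 100
= 27.9%

27.9%


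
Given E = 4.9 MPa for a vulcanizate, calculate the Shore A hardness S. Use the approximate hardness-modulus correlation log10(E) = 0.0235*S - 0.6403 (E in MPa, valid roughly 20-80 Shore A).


log10(E) = 0.0235*S - 0.6403  =>  S = (log10(E) + 0.6403) / 0.0235
log10(4.9) = 0.690196
S = (0.690196 + 0.6403) / 0.0235 = 1.330496 / 0.0235
S = 56.6

Shore A = 56.6


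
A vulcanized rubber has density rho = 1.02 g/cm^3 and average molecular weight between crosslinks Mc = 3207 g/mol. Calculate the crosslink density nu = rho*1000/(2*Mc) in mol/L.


nu = rho * 1000 / (2 * Mc)
nu = 1.02 * 1000 / (2 * 3207)
nu = 1020.0 / 6414
nu = 0.1590 mol/L

0.1590 mol/L


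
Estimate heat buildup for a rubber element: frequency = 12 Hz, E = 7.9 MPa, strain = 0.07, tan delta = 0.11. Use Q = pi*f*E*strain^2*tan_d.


Q = pi * f * E * strain^2 * tan_d
= pi * 12 * 7.9 * 0.07^2 * 0.11
= pi * 12 * 7.9 * 0.0049 * 0.11
= 0.1605

Q = 0.1605


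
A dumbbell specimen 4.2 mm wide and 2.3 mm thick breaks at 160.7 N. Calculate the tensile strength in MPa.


Area = width * thickness = 4.2 * 2.3 = 9.66 mm^2
TS = force / area = 160.7 / 9.66 = 16.64 MPa

16.64 MPa


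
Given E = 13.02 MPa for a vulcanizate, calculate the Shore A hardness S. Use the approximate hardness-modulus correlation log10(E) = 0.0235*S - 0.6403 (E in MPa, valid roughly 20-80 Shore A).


log10(E) = 0.0235*S - 0.6403  =>  S = (log10(E) + 0.6403) / 0.0235
log10(13.02) = 1.114611
S = (1.114611 + 0.6403) / 0.0235 = 1.754911 / 0.0235
S = 74.7

Shore A = 74.7


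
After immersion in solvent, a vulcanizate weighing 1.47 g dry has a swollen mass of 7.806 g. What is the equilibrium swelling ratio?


Q = W_swollen / W_dry
Q = 7.806 / 1.47
Q = 5.31

Q = 5.31


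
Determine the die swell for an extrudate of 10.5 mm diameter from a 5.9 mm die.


Die swell ratio = D_extrudate / D_die
= 10.5 / 5.9
= 1.78

Die swell = 1.78


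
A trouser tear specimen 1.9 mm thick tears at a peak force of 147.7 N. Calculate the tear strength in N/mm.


Tear strength = force / thickness
= 147.7 / 1.9
= 77.74 N/mm

77.74 N/mm


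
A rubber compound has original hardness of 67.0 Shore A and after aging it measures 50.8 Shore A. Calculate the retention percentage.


Retention = aged / original * 100
= 50.8 / 67.0 * 100
= 75.8%

75.8%


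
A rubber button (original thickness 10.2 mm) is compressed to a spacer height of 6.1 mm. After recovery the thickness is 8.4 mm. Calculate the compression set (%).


CS = (t0 - recovered) / (t0 - ts) * 100
= (10.2 - 8.4) / (10.2 - 6.1) * 100
= 1.8 / 4.1 * 100
= 43.9%

43.9%


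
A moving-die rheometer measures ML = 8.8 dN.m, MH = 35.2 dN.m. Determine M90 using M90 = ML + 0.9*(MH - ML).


M90 = ML + 0.9 * (MH - ML)
M90 = 8.8 + 0.9 * (35.2 - 8.8)
M90 = 8.8 + 0.9 * 26.4
M90 = 32.56 dN.m

32.56 dN.m


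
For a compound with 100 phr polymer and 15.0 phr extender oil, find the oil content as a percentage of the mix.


Oil % = oil / (100 + oil) * 100
= 15.0 / (100 + 15.0) * 100
= 15.0 / 115.0 * 100
= 13.04%

13.04%


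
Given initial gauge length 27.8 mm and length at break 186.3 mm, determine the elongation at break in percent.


Elongation = (Lf - L0) / L0 * 100
= (186.3 - 27.8) / 27.8 * 100
= 158.5 / 27.8 * 100
= 570.1%

570.1%


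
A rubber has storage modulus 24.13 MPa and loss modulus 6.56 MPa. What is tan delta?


tan delta = E'' / E'
= 6.56 / 24.13
= 0.2719

tan delta = 0.2719


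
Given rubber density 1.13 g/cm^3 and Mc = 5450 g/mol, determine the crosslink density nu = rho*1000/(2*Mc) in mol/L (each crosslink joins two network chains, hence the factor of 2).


nu = rho * 1000 / (2 * Mc)
nu = 1.13 * 1000 / (2 * 5450)
nu = 1130.0 / 10900
nu = 0.1037 mol/L

0.1037 mol/L


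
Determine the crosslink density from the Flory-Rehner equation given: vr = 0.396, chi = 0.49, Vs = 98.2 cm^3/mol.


ln(1 - vr) = ln(1 - 0.396) = -0.5042
Numerator = -((-0.5042) + 0.396 + 0.49 * 0.396^2) = 0.0313
Denominator = 98.2 * (0.396^(1/3) - 0.396/2) = 52.6688
nu = 0.0313 / 52.6688 = 5.9506e-04 mol/cm^3

5.9506e-04 mol/cm^3


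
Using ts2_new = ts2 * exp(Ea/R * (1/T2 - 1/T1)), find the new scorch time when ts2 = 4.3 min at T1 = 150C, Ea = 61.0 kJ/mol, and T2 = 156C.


Convert temperatures: T1 = 150 + 273.15 = 423.15 K, T2 = 156 + 273.15 = 429.15 K
ts2_new = 4.3 * exp(61000 / 8.314 * (1/429.15 - 1/423.15))
1/T2 - 1/T1 = -3.3041e-05
ts2_new = 3.37 min

3.37 min


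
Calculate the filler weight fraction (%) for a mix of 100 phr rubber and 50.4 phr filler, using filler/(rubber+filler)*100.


Filler % = filler / (rubber + filler) * 100
= 50.4 / (100 + 50.4) * 100
= 50.4 / 150.4 * 100
= 33.51%

33.51%


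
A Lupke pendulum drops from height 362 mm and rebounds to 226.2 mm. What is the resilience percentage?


Resilience = h_rebound / h_drop * 100
= 226.2 / 362 * 100
= 62.5%

62.5%


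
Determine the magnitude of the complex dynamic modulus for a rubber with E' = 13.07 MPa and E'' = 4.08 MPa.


|E*| = sqrt(E'^2 + E''^2)
= sqrt(13.07^2 + 4.08^2)
= sqrt(170.8249 + 16.6464)
= 13.692 MPa

13.692 MPa


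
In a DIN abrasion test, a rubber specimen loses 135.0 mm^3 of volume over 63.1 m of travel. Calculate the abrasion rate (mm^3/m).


Rate = volume_loss / distance
= 135.0 / 63.1
= 2.139 mm^3/m

2.139 mm^3/m


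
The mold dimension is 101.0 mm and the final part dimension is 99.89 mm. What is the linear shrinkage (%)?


Shrinkage = (mold - part) / mold * 100
= (101.0 - 99.89) / 101.0 * 100
= 1.11 / 101.0 * 100
= 1.1%

1.1%


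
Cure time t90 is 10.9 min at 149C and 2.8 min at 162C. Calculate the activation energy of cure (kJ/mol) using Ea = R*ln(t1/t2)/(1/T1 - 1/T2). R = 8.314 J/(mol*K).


T1 = 422.15 K, T2 = 435.15 K
1/T1 - 1/T2 = 7.0768e-05
ln(t1/t2) = ln(10.9/2.8) = 1.3591
Ea = 8.314 * 1.3591 / 7.0768e-05 = 159675.2927 J/mol
Ea = 159.68 kJ/mol

159.68 kJ/mol


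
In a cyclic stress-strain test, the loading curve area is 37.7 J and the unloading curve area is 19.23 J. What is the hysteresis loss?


Hysteresis loss = loading - unloading
= 37.7 - 19.23
= 18.47 J

18.47 J


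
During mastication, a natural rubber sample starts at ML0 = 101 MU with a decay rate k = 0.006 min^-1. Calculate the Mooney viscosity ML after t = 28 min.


ML = ML0 * exp(-k * t)
ML = 101 * exp(-0.006 * 28)
ML = 101 * 0.8454
ML = 85.38 MU

85.38 MU


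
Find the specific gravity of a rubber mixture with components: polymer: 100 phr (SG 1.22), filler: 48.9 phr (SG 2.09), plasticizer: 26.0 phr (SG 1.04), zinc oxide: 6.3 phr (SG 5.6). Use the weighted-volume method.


Sum of weights = 181.2
Volume contributions:
  polymer: 100/1.22 = 81.9672
  filler: 48.9/2.09 = 23.3971
  plasticizer: 26.0/1.04 = 25.0000
  zinc oxide: 6.3/5.6 = 1.1250
Sum of volumes = 131.4893
SG = 181.2 / 131.4893 = 1.378

SG = 1.378


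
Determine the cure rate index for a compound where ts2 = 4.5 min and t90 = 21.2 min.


CRI = 100 / (t90 - ts2)
= 100 / (21.2 - 4.5)
= 100 / 16.7
= 5.99 min^-1

5.99 min^-1


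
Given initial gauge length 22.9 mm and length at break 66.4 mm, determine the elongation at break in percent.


Elongation = (Lf - L0) / L0 * 100
= (66.4 - 22.9) / 22.9 * 100
= 43.5 / 22.9 * 100
= 190.0%

190.0%


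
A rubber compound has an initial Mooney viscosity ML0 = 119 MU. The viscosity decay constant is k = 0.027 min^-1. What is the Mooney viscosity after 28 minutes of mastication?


ML = ML0 * exp(-k * t)
ML = 119 * exp(-0.027 * 28)
ML = 119 * 0.4695
ML = 55.88 MU

55.88 MU


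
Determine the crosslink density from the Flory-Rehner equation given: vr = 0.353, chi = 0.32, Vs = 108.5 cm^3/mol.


ln(1 - vr) = ln(1 - 0.353) = -0.4354
Numerator = -((-0.4354) + 0.353 + 0.32 * 0.353^2) = 0.0425
Denominator = 108.5 * (0.353^(1/3) - 0.353/2) = 57.5308
nu = 0.0425 / 57.5308 = 7.3933e-04 mol/cm^3

7.3933e-04 mol/cm^3


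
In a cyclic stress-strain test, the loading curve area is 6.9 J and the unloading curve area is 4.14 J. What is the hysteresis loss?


Hysteresis loss = loading - unloading
= 6.9 - 4.14
= 2.76 J

2.76 J


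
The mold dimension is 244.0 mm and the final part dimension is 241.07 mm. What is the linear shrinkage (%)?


Shrinkage = (mold - part) / mold * 100
= (244.0 - 241.07) / 244.0 * 100
= 2.93 / 244.0 * 100
= 1.2%

1.2%


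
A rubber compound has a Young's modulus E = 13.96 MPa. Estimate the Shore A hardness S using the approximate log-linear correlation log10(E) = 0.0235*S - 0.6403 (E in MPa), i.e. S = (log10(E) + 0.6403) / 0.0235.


log10(E) = 0.0235*S - 0.6403  =>  S = (log10(E) + 0.6403) / 0.0235
log10(13.96) = 1.144885
S = (1.144885 + 0.6403) / 0.0235 = 1.785185 / 0.0235
S = 76.0

Shore A = 76.0


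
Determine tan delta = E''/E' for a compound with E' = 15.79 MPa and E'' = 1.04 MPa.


tan delta = E'' / E'
= 1.04 / 15.79
= 0.0659

tan delta = 0.0659


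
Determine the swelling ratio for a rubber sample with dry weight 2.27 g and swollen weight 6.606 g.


Q = W_swollen / W_dry
Q = 6.606 / 2.27
Q = 2.91

Q = 2.91


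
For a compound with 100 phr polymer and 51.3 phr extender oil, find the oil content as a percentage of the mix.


Oil % = oil / (100 + oil) * 100
= 51.3 / (100 + 51.3) * 100
= 51.3 / 151.3 * 100
= 33.91%

33.91%


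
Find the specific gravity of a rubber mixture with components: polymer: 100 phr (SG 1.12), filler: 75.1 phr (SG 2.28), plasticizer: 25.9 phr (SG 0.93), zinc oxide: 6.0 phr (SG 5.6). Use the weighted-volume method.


Sum of weights = 207.0
Volume contributions:
  polymer: 100/1.12 = 89.2857
  filler: 75.1/2.28 = 32.9386
  plasticizer: 25.9/0.93 = 27.8495
  zinc oxide: 6.0/5.6 = 1.0714
Sum of volumes = 151.1452
SG = 207.0 / 151.1452 = 1.37

SG = 1.37


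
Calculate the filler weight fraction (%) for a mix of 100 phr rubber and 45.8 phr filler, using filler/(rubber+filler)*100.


Filler % = filler / (rubber + filler) * 100
= 45.8 / (100 + 45.8) * 100
= 45.8 / 145.8 * 100
= 31.41%

31.41%


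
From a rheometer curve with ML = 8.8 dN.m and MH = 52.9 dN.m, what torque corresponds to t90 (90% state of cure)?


M90 = ML + 0.9 * (MH - ML)
M90 = 8.8 + 0.9 * (52.9 - 8.8)
M90 = 8.8 + 0.9 * 44.1
M90 = 48.49 dN.m

48.49 dN.m


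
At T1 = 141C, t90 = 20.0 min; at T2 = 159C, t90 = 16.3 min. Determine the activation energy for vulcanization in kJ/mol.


T1 = 414.15 K, T2 = 432.15 K
1/T1 - 1/T2 = 1.0057e-04
ln(t1/t2) = ln(20.0/16.3) = 0.2046
Ea = 8.314 * 0.2046 / 1.0057e-04 = 16910.8574 J/mol
Ea = 16.91 kJ/mol

16.91 kJ/mol


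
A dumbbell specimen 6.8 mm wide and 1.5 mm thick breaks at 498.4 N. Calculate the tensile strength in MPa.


Area = width * thickness = 6.8 * 1.5 = 10.2 mm^2
TS = force / area = 498.4 / 10.2 = 48.86 MPa

48.86 MPa


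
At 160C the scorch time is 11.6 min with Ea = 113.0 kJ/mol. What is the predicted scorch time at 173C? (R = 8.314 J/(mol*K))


Convert temperatures: T1 = 160 + 273.15 = 433.15 K, T2 = 173 + 273.15 = 446.15 K
ts2_new = 11.6 * exp(113000 / 8.314 * (1/446.15 - 1/433.15))
1/T2 - 1/T1 = -6.7270e-05
ts2_new = 4.65 min

4.65 min


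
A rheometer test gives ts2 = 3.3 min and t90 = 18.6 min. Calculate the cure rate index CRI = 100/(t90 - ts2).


CRI = 100 / (t90 - ts2)
= 100 / (18.6 - 3.3)
= 100 / 15.3
= 6.54 min^-1

6.54 min^-1


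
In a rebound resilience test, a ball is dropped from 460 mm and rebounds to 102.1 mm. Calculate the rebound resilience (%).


Resilience = h_rebound / h_drop * 100
= 102.1 / 460 * 100
= 22.2%

22.2%


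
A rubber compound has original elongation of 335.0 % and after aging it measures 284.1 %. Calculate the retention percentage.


Retention = aged / original * 100
= 284.1 / 335.0 * 100
= 84.8%

84.8%


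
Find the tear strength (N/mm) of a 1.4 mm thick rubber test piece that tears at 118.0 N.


Tear strength = force / thickness
= 118.0 / 1.4
= 84.29 N/mm

84.29 N/mm


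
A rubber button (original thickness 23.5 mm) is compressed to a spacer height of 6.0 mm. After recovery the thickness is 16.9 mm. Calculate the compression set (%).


CS = (t0 - recovered) / (t0 - ts) * 100
= (23.5 - 16.9) / (23.5 - 6.0) * 100
= 6.6 / 17.5 * 100
= 37.7%

37.7%


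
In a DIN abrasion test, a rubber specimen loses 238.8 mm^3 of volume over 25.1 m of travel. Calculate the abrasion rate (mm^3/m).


Rate = volume_loss / distance
= 238.8 / 25.1
= 9.514 mm^3/m

9.514 mm^3/m


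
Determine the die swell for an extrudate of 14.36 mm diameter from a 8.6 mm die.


Die swell ratio = D_extrudate / D_die
= 14.36 / 8.6
= 1.67

Die swell = 1.67


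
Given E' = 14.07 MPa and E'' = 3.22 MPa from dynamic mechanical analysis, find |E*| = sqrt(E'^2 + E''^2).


|E*| = sqrt(E'^2 + E''^2)
= sqrt(14.07^2 + 3.22^2)
= sqrt(197.9649 + 10.3684)
= 14.434 MPa

14.434 MPa


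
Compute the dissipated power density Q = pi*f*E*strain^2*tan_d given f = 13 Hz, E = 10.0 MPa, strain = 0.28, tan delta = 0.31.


Q = pi * f * E * strain^2 * tan_d
= pi * 13 * 10.0 * 0.28^2 * 0.31
= pi * 13 * 10.0 * 0.0784 * 0.31
= 9.9259

Q = 9.9259


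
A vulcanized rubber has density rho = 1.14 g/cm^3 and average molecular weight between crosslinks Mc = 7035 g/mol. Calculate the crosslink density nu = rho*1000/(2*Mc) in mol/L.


nu = rho * 1000 / (2 * Mc)
nu = 1.14 * 1000 / (2 * 7035)
nu = 1140.0 / 14070
nu = 0.0810 mol/L

0.0810 mol/L


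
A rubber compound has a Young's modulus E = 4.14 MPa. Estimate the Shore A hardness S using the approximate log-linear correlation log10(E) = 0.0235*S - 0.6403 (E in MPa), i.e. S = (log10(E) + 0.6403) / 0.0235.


log10(E) = 0.0235*S - 0.6403  =>  S = (log10(E) + 0.6403) / 0.0235
log10(4.14) = 0.617000
S = (0.617000 + 0.6403) / 0.0235 = 1.257300 / 0.0235
S = 53.5

Shore A = 53.5


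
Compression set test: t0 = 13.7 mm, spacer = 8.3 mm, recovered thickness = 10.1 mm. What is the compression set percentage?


CS = (t0 - recovered) / (t0 - ts) * 100
= (13.7 - 10.1) / (13.7 - 8.3) * 100
= 3.6 / 5.4 * 100
= 66.7%

66.7%


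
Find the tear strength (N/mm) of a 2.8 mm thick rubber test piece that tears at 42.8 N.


Tear strength = force / thickness
= 42.8 / 2.8
= 15.29 N/mm

15.29 N/mm


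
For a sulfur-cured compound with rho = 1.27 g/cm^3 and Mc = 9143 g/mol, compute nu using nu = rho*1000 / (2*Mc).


nu = rho * 1000 / (2 * Mc)
nu = 1.27 * 1000 / (2 * 9143)
nu = 1270.0 / 18286
nu = 0.0695 mol/L

0.0695 mol/L


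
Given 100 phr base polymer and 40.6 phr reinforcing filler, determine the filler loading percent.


Filler % = filler / (rubber + filler) * 100
= 40.6 / (100 + 40.6) * 100
= 40.6 / 140.6 * 100
= 28.88%

28.88%


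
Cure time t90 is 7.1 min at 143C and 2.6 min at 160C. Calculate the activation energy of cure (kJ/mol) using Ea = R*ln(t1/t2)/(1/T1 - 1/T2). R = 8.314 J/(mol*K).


T1 = 416.15 K, T2 = 433.15 K
1/T1 - 1/T2 = 9.4311e-05
ln(t1/t2) = ln(7.1/2.6) = 1.0046
Ea = 8.314 * 1.0046 / 9.4311e-05 = 88559.5269 J/mol
Ea = 88.56 kJ/mol

88.56 kJ/mol


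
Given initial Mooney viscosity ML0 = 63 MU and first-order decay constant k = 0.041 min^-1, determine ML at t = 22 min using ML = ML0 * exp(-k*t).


ML = ML0 * exp(-k * t)
ML = 63 * exp(-0.041 * 22)
ML = 63 * 0.4058
ML = 25.56 MU

25.56 MU


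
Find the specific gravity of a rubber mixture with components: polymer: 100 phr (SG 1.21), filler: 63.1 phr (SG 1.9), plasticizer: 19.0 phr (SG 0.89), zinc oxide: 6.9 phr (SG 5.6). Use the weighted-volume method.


Sum of weights = 189.0
Volume contributions:
  polymer: 100/1.21 = 82.6446
  filler: 63.1/1.9 = 33.2105
  plasticizer: 19.0/0.89 = 21.3483
  zinc oxide: 6.9/5.6 = 1.2321
Sum of volumes = 138.4356
SG = 189.0 / 138.4356 = 1.365

SG = 1.365


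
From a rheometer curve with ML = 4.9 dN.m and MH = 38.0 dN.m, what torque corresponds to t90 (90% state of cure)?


M90 = ML + 0.9 * (MH - ML)
M90 = 4.9 + 0.9 * (38.0 - 4.9)
M90 = 4.9 + 0.9 * 33.1
M90 = 34.69 dN.m

34.69 dN.m


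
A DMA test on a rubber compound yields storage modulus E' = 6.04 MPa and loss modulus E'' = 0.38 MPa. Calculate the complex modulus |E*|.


|E*| = sqrt(E'^2 + E''^2)
= sqrt(6.04^2 + 0.38^2)
= sqrt(36.4816 + 0.1444)
= 6.052 MPa

6.052 MPa


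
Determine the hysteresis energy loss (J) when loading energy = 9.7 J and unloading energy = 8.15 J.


Hysteresis loss = loading - unloading
= 9.7 - 8.15
= 1.55 J

1.55 J


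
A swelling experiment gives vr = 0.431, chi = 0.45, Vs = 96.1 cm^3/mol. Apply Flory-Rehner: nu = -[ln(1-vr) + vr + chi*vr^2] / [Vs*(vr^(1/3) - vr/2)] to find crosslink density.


ln(1 - vr) = ln(1 - 0.431) = -0.5639
Numerator = -((-0.5639) + 0.431 + 0.45 * 0.431^2) = 0.0493
Denominator = 96.1 * (0.431^(1/3) - 0.431/2) = 51.8814
nu = 0.0493 / 51.8814 = 9.4990e-04 mol/cm^3

9.4990e-04 mol/cm^3


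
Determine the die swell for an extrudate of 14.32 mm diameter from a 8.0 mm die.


Die swell ratio = D_extrudate / D_die
= 14.32 / 8.0
= 1.79

Die swell = 1.79


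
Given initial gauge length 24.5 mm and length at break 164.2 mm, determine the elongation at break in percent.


Elongation = (Lf - L0) / L0 * 100
= (164.2 - 24.5) / 24.5 * 100
= 139.7 / 24.5 * 100
= 570.2%

570.2%


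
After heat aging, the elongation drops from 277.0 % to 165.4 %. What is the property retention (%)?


Retention = aged / original * 100
= 165.4 / 277.0 * 100
= 59.7%

59.7%


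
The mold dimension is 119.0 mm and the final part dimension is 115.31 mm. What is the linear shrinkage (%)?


Shrinkage = (mold - part) / mold * 100
= (119.0 - 115.31) / 119.0 * 100
= 3.69 / 119.0 * 100
= 3.1%

3.1%


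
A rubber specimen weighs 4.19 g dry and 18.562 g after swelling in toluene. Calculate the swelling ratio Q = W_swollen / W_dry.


Q = W_swollen / W_dry
Q = 18.562 / 4.19
Q = 4.43

Q = 4.43


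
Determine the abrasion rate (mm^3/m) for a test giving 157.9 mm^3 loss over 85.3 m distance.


Rate = volume_loss / distance
= 157.9 / 85.3
= 1.851 mm^3/m

1.851 mm^3/m


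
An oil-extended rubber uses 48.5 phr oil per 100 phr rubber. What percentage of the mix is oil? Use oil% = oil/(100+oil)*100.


Oil % = oil / (100 + oil) * 100
= 48.5 / (100 + 48.5) * 100
= 48.5 / 148.5 * 100
= 32.66%

32.66%


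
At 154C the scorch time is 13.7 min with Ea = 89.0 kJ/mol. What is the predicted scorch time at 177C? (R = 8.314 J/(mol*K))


Convert temperatures: T1 = 154 + 273.15 = 427.15 K, T2 = 177 + 273.15 = 450.15 K
ts2_new = 13.7 * exp(89000 / 8.314 * (1/450.15 - 1/427.15))
1/T2 - 1/T1 = -1.1962e-04
ts2_new = 3.81 min

3.81 min


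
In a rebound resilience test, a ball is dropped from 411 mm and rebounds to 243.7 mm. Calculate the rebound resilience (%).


Resilience = h_rebound / h_drop * 100
= 243.7 / 411 * 100
= 59.3%

59.3%


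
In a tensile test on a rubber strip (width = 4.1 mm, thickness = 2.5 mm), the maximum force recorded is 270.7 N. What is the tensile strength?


Area = width * thickness = 4.1 * 2.5 = 10.25 mm^2
TS = force / area = 270.7 / 10.25 = 26.41 MPa

26.41 MPa


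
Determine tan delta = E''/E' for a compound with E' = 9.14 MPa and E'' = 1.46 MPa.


tan delta = E'' / E'
= 1.46 / 9.14
= 0.1597

tan delta = 0.1597


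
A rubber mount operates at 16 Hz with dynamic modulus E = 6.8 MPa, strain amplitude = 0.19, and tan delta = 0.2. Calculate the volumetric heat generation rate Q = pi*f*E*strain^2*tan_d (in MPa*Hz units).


Q = pi * f * E * strain^2 * tan_d
= pi * 16 * 6.8 * 0.19^2 * 0.2
= pi * 16 * 6.8 * 0.0361 * 0.2
= 2.4678

Q = 2.4678


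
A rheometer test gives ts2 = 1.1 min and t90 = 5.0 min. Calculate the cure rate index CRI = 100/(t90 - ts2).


CRI = 100 / (t90 - ts2)
= 100 / (5.0 - 1.1)
= 100 / 3.9
= 25.64 min^-1

25.64 min^-1


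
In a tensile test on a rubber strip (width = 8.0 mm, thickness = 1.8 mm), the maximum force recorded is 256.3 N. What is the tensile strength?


Area = width * thickness = 8.0 * 1.8 = 14.4 mm^2
TS = force / area = 256.3 / 14.4 = 17.8 MPa

17.8 MPa


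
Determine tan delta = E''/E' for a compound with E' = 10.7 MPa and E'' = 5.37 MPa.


tan delta = E'' / E'
= 5.37 / 10.7
= 0.5019

tan delta = 0.5019


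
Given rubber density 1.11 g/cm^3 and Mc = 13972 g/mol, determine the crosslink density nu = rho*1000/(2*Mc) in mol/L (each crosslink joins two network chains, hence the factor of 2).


nu = rho * 1000 / (2 * Mc)
nu = 1.11 * 1000 / (2 * 13972)
nu = 1110.0 / 27944
nu = 0.0397 mol/L

0.0397 mol/L


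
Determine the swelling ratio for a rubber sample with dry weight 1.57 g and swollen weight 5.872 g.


Q = W_swollen / W_dry
Q = 5.872 / 1.57
Q = 3.74

Q = 3.74


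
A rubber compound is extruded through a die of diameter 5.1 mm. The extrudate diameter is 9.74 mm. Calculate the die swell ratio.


Die swell ratio = D_extrudate / D_die
= 9.74 / 5.1
= 1.91

Die swell = 1.91


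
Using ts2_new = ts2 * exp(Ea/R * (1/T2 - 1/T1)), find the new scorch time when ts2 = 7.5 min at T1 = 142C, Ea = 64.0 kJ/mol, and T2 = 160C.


Convert temperatures: T1 = 142 + 273.15 = 415.15 K, T2 = 160 + 273.15 = 433.15 K
ts2_new = 7.5 * exp(64000 / 8.314 * (1/433.15 - 1/415.15))
1/T2 - 1/T1 = -1.0010e-04
ts2_new = 3.47 min

3.47 min


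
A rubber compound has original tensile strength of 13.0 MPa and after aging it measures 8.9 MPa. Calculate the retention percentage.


Retention = aged / original * 100
= 8.9 / 13.0 * 100
= 68.5%

68.5%


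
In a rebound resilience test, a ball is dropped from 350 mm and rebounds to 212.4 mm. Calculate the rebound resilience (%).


Resilience = h_rebound / h_drop * 100
= 212.4 / 350 * 100
= 60.7%

60.7%


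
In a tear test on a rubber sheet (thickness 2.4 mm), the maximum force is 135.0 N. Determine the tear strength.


Tear strength = force / thickness
= 135.0 / 2.4
= 56.25 N/mm

56.25 N/mm


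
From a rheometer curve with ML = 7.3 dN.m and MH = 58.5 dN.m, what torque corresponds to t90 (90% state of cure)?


M90 = ML + 0.9 * (MH - ML)
M90 = 7.3 + 0.9 * (58.5 - 7.3)
M90 = 7.3 + 0.9 * 51.2
M90 = 53.38 dN.m

53.38 dN.m


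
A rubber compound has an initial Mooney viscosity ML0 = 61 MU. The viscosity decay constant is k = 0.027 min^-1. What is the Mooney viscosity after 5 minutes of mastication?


ML = ML0 * exp(-k * t)
ML = 61 * exp(-0.027 * 5)
ML = 61 * 0.8737
ML = 53.3 MU

53.3 MU


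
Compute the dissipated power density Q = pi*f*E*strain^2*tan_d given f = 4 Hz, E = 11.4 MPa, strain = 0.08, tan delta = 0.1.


Q = pi * f * E * strain^2 * tan_d
= pi * 4 * 11.4 * 0.08^2 * 0.1
= pi * 4 * 11.4 * 0.0064 * 0.1
= 0.0917

Q = 0.0917


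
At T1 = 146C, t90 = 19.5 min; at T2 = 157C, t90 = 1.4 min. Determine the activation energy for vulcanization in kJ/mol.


T1 = 419.15 K, T2 = 430.15 K
1/T1 - 1/T2 = 6.1010e-05
ln(t1/t2) = ln(19.5/1.4) = 2.6339
Ea = 8.314 * 2.6339 / 6.1010e-05 = 358932.6604 J/mol
Ea = 358.93 kJ/mol

358.93 kJ/mol


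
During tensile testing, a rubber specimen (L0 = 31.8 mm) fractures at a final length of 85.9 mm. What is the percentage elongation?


Elongation = (Lf - L0) / L0 * 100
= (85.9 - 31.8) / 31.8 * 100
= 54.1 / 31.8 * 100
= 170.1%

170.1%


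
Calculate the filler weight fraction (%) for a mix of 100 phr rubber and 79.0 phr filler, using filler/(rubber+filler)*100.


Filler % = filler / (rubber + filler) * 100
= 79.0 / (100 + 79.0) * 100
= 79.0 / 179.0 * 100
= 44.13%

44.13%


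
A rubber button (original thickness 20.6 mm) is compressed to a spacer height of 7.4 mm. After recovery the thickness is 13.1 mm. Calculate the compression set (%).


CS = (t0 - recovered) / (t0 - ts) * 100
= (20.6 - 13.1) / (20.6 - 7.4) * 100
= 7.5 / 13.2 * 100
= 56.8%

56.8%


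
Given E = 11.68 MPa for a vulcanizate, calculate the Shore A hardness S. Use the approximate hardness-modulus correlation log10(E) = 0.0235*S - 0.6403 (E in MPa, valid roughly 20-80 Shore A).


log10(E) = 0.0235*S - 0.6403  =>  S = (log10(E) + 0.6403) / 0.0235
log10(11.68) = 1.067443
S = (1.067443 + 0.6403) / 0.0235 = 1.707743 / 0.0235
S = 72.7

Shore A = 72.7


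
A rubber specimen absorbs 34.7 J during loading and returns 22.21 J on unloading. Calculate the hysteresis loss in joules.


Hysteresis loss = loading - unloading
= 34.7 - 22.21
= 12.49 J

12.49 J


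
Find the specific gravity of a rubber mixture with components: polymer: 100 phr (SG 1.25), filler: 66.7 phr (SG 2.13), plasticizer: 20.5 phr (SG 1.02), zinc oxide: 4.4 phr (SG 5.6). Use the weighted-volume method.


Sum of weights = 191.6
Volume contributions:
  polymer: 100/1.25 = 80.0000
  filler: 66.7/2.13 = 31.3146
  plasticizer: 20.5/1.02 = 20.0980
  zinc oxide: 4.4/5.6 = 0.7857
Sum of volumes = 132.1983
SG = 191.6 / 132.1983 = 1.449

SG = 1.449


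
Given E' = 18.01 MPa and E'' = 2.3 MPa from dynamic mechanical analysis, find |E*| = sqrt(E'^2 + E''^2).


|E*| = sqrt(E'^2 + E''^2)
= sqrt(18.01^2 + 2.3^2)
= sqrt(324.3601 + 5.2900)
= 18.156 MPa

18.156 MPa


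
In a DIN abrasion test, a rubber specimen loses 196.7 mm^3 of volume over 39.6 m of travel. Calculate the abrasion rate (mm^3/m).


Rate = volume_loss / distance
= 196.7 / 39.6
= 4.967 mm^3/m

4.967 mm^3/m


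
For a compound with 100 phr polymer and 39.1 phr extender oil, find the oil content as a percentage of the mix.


Oil % = oil / (100 + oil) * 100
= 39.1 / (100 + 39.1) * 100
= 39.1 / 139.1 * 100
= 28.11%

28.11%


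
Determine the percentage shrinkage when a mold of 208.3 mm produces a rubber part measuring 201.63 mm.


Shrinkage = (mold - part) / mold * 100
= (208.3 - 201.63) / 208.3 * 100
= 6.67 / 208.3 * 100
= 3.2%

3.2%


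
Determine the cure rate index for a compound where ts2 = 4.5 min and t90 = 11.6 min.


CRI = 100 / (t90 - ts2)
= 100 / (11.6 - 4.5)
= 100 / 7.1
= 14.08 min^-1

14.08 min^-1


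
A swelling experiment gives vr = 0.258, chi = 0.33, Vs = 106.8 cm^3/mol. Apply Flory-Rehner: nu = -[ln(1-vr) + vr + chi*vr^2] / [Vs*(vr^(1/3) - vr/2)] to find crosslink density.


ln(1 - vr) = ln(1 - 0.258) = -0.2984
Numerator = -((-0.2984) + 0.258 + 0.33 * 0.258^2) = 0.0184
Denominator = 106.8 * (0.258^(1/3) - 0.258/2) = 54.2127
nu = 0.0184 / 54.2127 = 3.4014e-04 mol/cm^3

3.4014e-04 mol/cm^3


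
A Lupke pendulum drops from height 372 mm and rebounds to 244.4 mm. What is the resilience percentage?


Resilience = h_rebound / h_drop * 100
= 244.4 / 372 * 100
= 65.7%

65.7%


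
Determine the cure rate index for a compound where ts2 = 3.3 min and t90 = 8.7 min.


CRI = 100 / (t90 - ts2)
= 100 / (8.7 - 3.3)
= 100 / 5.4
= 18.52 min^-1

18.52 min^-1


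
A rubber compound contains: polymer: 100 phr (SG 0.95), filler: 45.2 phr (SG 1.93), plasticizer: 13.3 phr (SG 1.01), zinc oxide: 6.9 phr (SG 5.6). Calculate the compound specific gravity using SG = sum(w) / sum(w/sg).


Sum of weights = 165.4
Volume contributions:
  polymer: 100/0.95 = 105.2632
  filler: 45.2/1.93 = 23.4197
  plasticizer: 13.3/1.01 = 13.1683
  zinc oxide: 6.9/5.6 = 1.2321
Sum of volumes = 143.0833
SG = 165.4 / 143.0833 = 1.156

SG = 1.156


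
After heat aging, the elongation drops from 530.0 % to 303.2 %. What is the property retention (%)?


Retention = aged / original * 100
= 303.2 / 530.0 * 100
= 57.2%

57.2%


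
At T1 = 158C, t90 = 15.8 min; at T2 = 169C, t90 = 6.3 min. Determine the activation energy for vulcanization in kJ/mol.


T1 = 431.15 K, T2 = 442.15 K
1/T1 - 1/T2 = 5.7703e-05
ln(t1/t2) = ln(15.8/6.3) = 0.9195
Ea = 8.314 * 0.9195 / 5.7703e-05 = 132479.3962 J/mol
Ea = 132.48 kJ/mol

132.48 kJ/mol


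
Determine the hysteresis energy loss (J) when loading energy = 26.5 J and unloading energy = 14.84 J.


Hysteresis loss = loading - unloading
= 26.5 - 14.84
= 11.66 J

11.66 J


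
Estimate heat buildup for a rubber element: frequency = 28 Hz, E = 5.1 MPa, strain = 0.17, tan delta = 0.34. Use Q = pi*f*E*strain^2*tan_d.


Q = pi * f * E * strain^2 * tan_d
= pi * 28 * 5.1 * 0.17^2 * 0.34
= pi * 28 * 5.1 * 0.0289 * 0.34
= 4.4081

Q = 4.4081


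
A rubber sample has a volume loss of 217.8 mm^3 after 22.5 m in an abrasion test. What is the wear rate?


Rate = volume_loss / distance
= 217.8 / 22.5
= 9.68 mm^3/m

9.68 mm^3/m


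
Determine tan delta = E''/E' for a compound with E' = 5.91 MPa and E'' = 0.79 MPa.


tan delta = E'' / E'
= 0.79 / 5.91
= 0.1337

tan delta = 0.1337


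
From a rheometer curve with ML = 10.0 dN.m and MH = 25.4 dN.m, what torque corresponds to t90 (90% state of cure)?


M90 = ML + 0.9 * (MH - ML)
M90 = 10.0 + 0.9 * (25.4 - 10.0)
M90 = 10.0 + 0.9 * 15.4
M90 = 23.86 dN.m

23.86 dN.m


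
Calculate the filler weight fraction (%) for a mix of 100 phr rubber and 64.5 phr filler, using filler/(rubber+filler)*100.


Filler % = filler / (rubber + filler) * 100
= 64.5 / (100 + 64.5) * 100
= 64.5 / 164.5 * 100
= 39.21%

39.21%


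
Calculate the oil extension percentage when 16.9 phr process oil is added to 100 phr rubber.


Oil % = oil / (100 + oil) * 100
= 16.9 / (100 + 16.9) * 100
= 16.9 / 116.9 * 100
= 14.46%

14.46%


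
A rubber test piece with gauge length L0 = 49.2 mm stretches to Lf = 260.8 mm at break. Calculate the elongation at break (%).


Elongation = (Lf - L0) / L0 * 100
= (260.8 - 49.2) / 49.2 * 100
= 211.6 / 49.2 * 100
= 430.1%

430.1%


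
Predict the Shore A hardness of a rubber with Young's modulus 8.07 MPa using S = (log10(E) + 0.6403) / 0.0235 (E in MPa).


log10(E) = 0.0235*S - 0.6403  =>  S = (log10(E) + 0.6403) / 0.0235
log10(8.07) = 0.906874
S = (0.906874 + 0.6403) / 0.0235 = 1.547174 / 0.0235
S = 65.8

Shore A = 65.8


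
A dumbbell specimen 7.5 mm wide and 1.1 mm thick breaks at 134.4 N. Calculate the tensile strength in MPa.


Area = width * thickness = 7.5 * 1.1 = 8.25 mm^2
TS = force / area = 134.4 / 8.25 = 16.29 MPa

16.29 MPa


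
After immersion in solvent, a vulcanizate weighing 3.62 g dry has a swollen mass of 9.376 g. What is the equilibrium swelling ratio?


Q = W_swollen / W_dry
Q = 9.376 / 3.62
Q = 2.59

Q = 2.59


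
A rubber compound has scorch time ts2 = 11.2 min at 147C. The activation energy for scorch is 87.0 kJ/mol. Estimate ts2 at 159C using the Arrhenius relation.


Convert temperatures: T1 = 147 + 273.15 = 420.15 K, T2 = 159 + 273.15 = 432.15 K
ts2_new = 11.2 * exp(87000 / 8.314 * (1/432.15 - 1/420.15))
1/T2 - 1/T1 = -6.6091e-05
ts2_new = 5.61 min

5.61 min


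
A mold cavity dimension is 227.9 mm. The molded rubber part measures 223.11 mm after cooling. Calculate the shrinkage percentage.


Shrinkage = (mold - part) / mold * 100
= (227.9 - 223.11) / 227.9 * 100
= 4.79 / 227.9 * 100
= 2.1%

2.1%


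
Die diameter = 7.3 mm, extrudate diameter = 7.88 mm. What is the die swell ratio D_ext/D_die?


Die swell ratio = D_extrudate / D_die
= 7.88 / 7.3
= 1.079

Die swell = 1.079


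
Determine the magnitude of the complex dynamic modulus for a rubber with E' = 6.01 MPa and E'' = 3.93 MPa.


|E*| = sqrt(E'^2 + E''^2)
= sqrt(6.01^2 + 3.93^2)
= sqrt(36.1201 + 15.4449)
= 7.181 MPa

7.181 MPa


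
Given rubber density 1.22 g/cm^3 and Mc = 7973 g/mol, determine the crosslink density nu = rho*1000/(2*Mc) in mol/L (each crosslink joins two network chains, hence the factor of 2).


nu = rho * 1000 / (2 * Mc)
nu = 1.22 * 1000 / (2 * 7973)
nu = 1220.0 / 15946
nu = 0.0765 mol/L

0.0765 mol/L


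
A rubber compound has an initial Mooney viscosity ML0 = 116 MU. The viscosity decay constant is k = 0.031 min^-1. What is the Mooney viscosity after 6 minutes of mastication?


ML = ML0 * exp(-k * t)
ML = 116 * exp(-0.031 * 6)
ML = 116 * 0.8303
ML = 96.31 MU

96.31 MU


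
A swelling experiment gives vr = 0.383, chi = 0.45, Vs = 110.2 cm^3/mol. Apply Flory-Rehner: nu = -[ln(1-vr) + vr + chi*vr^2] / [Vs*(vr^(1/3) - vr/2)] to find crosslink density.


ln(1 - vr) = ln(1 - 0.383) = -0.4829
Numerator = -((-0.4829) + 0.383 + 0.45 * 0.383^2) = 0.0339
Denominator = 110.2 * (0.383^(1/3) - 0.383/2) = 58.9258
nu = 0.0339 / 58.9258 = 5.7490e-04 mol/cm^3

5.7490e-04 mol/cm^3


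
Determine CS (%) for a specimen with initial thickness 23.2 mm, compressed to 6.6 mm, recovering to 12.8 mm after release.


CS = (t0 - recovered) / (t0 - ts) * 100
= (23.2 - 12.8) / (23.2 - 6.6) * 100
= 10.4 / 16.6 * 100
= 62.7%

62.7%


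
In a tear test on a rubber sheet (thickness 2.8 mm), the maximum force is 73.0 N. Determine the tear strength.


Tear strength = force / thickness
= 73.0 / 2.8
= 26.07 N/mm

26.07 N/mm


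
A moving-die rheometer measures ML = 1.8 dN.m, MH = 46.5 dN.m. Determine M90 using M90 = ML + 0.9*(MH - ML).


M90 = ML + 0.9 * (MH - ML)
M90 = 1.8 + 0.9 * (46.5 - 1.8)
M90 = 1.8 + 0.9 * 44.7
M90 = 42.03 dN.m

42.03 dN.m


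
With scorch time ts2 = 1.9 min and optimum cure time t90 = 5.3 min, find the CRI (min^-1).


CRI = 100 / (t90 - ts2)
= 100 / (5.3 - 1.9)
= 100 / 3.4
= 29.41 min^-1

29.41 min^-1


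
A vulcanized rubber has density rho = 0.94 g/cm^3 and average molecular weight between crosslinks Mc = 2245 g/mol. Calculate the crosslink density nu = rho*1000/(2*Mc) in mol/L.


nu = rho * 1000 / (2 * Mc)
nu = 0.94 * 1000 / (2 * 2245)
nu = 940.0 / 4490
nu = 0.2094 mol/L

0.2094 mol/L
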